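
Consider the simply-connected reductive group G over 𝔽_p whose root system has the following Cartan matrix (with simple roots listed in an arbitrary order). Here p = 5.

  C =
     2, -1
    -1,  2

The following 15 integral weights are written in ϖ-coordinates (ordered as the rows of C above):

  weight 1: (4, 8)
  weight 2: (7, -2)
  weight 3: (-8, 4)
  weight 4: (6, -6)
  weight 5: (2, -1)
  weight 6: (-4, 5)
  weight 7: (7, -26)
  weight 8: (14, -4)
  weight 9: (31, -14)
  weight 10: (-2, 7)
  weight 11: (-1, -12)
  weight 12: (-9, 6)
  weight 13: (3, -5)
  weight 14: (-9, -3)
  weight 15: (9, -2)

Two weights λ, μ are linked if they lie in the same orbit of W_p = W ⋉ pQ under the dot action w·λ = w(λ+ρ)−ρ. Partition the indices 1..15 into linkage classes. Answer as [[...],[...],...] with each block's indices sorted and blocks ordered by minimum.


A_2 Cartan matrix, 2 simple roots permuted; ρ=(1,1).

λ_j+ρ reflected into Ā_5 (⟨·,θ^∨⟩≤5); 2-tuples as given:

  λ_1+ρ ↦ (0, 4) · λ_2+ρ ↦ (2, 2) · λ_3+ρ ↦ (3, 0) · λ_4+ρ ↦ (0, 3) · λ_5+ρ ↦ (3, 0) · λ_6+ρ ↦ (2, 2) · λ_7+ρ ↦ (3, 0) · λ_8+ρ ↦ (3, 0) · λ_9+ρ ↦ (2, 2) · λ_10+ρ ↦ (2, 2) · λ_11+ρ ↦ (0, 4) · λ_12+ρ ↦ (2, 2) · λ_13+ρ ↦ (0, 4) · λ_14+ρ ↦ (3, 0) · λ_15+ρ ↦ (0, 4)

Partition of {1..15} into 4 W_5-dot-orbits:

[[1, 11, 13, 15], [2, 6, 9, 10, 12], [3, 5, 7, 8, 14], [4]]


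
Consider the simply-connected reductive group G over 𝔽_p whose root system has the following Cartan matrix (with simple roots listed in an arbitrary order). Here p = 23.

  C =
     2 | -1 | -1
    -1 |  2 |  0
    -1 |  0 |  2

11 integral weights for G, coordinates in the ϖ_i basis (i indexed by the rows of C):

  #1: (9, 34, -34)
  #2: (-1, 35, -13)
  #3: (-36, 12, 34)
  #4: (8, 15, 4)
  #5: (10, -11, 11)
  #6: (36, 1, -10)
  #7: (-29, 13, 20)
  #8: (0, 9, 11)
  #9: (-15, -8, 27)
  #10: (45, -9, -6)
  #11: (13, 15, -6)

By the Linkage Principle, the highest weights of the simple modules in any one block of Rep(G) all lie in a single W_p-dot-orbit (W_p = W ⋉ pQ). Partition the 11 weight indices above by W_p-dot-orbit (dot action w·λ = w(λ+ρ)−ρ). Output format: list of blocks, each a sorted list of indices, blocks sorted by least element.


Type A_3, rank 3, |W|=24; reorder rows/cols to standard.

Each λ_j+ρ reduced to Ā_23; 3-tuples below use C's row order:

  [1] (1, 10, 12);  [2] (1, 10, 12);  [3] (1, 10, 12);  [4] (7, 9, 2);  [5] (1, 10, 12);  [6] (7, 9, 2);  [7] (7, 9, 2);  [8] (1, 10, 12);  [9] (7, 9, 2);  [10] (0, 5, 8);  [11] (7, 9, 2)

The 11 indices split into 3 linkage classes (same alcove rep ⇔ same W_23-dot-orbit):

[[1, 2, 3, 5, 8], [4, 6, 7, 9, 11], [10]]


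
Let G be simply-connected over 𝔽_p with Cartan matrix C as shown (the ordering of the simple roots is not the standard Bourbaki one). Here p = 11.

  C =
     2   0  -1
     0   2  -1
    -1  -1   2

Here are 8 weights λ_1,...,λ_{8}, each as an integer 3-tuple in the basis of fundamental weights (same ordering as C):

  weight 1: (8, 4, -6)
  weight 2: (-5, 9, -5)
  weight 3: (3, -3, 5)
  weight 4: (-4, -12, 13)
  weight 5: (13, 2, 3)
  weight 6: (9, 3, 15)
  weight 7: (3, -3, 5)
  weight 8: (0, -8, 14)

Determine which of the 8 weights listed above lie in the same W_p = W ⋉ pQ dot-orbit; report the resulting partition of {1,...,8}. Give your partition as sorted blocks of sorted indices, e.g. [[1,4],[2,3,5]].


Type A_3, rank 3, |W|=24; reorder rows/cols to standard.

Alcove-folded reps (p=11, 8 weights, presented ϖ-order):

  1: (4, 0, 5) · 2: (4, 2, 4) · 3: (4, 2, 4) · 4: (0, 8, 0) · 5: (1, 4, 3) · 6: (4, 2, 4) · 7: (4, 2, 4) · 8: (4, 2, 4)

These 8 weights hit 4 W_11-dot-orbits; sizes (1, 5, 1, 1):

[[1], [2, 3, 6, 7, 8], [4], [5]]


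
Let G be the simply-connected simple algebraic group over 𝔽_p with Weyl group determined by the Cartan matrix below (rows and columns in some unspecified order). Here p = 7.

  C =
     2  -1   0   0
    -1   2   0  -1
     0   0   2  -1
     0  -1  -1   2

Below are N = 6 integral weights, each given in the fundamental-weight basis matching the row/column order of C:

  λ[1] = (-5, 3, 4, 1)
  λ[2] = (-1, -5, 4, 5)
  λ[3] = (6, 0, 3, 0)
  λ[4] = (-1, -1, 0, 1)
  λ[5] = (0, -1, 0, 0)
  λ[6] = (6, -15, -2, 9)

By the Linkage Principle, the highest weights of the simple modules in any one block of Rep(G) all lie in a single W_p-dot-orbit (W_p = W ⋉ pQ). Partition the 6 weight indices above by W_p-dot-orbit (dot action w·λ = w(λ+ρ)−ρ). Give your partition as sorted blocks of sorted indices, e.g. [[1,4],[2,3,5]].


Root system A_4: the 4×4 matrix C matches after relabeling.

W_7-reps of the 6 weights in Ā_7 (same 4-coord order as C):

  λ_1 → (0, 0, 1, 2);  λ_2 → (0, 0, 1, 2);  λ_3 → (1, 0, 1, 1);  λ_4 → (0, 0, 1, 2);  λ_5 → (1, 0, 1, 1);  λ_6 → (0, 0, 1, 2)

Linkage partition of the 6 weights (2 classes, p=7):

[[1, 2, 4, 6], [3, 5]]


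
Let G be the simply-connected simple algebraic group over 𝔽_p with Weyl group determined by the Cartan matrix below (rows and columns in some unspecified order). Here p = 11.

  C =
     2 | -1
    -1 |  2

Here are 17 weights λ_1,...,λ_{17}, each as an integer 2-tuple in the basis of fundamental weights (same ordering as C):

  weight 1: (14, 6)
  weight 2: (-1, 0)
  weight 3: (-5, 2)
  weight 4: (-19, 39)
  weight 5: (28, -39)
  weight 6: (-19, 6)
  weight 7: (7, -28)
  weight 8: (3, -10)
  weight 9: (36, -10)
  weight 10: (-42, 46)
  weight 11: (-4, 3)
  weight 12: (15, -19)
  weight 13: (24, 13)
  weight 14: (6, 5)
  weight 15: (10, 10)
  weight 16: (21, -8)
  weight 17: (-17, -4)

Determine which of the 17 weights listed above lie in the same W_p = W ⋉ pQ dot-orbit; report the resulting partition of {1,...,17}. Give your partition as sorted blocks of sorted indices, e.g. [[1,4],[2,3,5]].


C ↔ A_2 under row/col permutation; |W(A_2)| = 6.

λ_j+ρ reflected into Ā_11 (⟨·,θ^∨⟩≤11); 2-tuples as given:

  λ_1+ρ ↦ (0, 4) · λ_2+ρ ↦ (0, 1) · λ_3+ρ ↦ (3, 1) · λ_4+ρ ↦ (0, 4) · λ_5+ρ ↦ (5, 4) · λ_6+ρ ↦ (0, 4) · λ_7+ρ ↦ (5, 3) · λ_8+ρ ↦ (5, 4) · λ_9+ρ ↦ (5, 4) · λ_10+ρ ↦ (5, 3) · λ_11+ρ ↦ (3, 1) · λ_12+ρ ↦ (5, 4) · λ_13+ρ ↦ (5, 3) · λ_14+ρ ↦ (5, 4) · λ_15+ρ ↦ (0, 0) · λ_16+ρ ↦ (0, 4) · λ_17+ρ ↦ (5, 3)

The 17 indices split into 6 linkage classes (same alcove rep ⇔ same W_11-dot-orbit):

[[1, 4, 6, 16], [2], [3, 11], [5, 8, 9, 12, 14], [7, 10, 13, 17], [15]]


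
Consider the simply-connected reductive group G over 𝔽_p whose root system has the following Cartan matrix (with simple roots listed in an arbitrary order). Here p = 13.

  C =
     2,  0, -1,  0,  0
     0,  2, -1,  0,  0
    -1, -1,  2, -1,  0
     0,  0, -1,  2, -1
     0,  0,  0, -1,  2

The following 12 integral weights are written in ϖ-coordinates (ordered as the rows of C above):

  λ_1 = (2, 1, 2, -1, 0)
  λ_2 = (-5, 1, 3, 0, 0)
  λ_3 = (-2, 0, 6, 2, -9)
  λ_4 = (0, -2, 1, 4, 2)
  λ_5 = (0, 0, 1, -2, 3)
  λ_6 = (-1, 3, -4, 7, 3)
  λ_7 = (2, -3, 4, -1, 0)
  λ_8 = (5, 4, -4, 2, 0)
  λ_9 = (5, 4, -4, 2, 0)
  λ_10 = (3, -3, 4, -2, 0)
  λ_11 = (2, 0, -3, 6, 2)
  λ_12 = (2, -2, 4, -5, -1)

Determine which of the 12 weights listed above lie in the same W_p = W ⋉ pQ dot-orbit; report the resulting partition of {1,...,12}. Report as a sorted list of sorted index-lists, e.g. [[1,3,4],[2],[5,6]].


Root system D_5: the 5×5 matrix C matches after relabeling.

W_13-reps of the 12 weights in Ā_13 (same 5-coord order as C):

    [1] (3, 2, 3, 0, 1)
    [2] (4, 2, 0, 1, 1)
    [3] (1, 1, 1, 1, 3)
    [4] (1, 1, 1, 1, 3)
    [5] (1, 1, 1, 1, 3)
    [6] (3, 1, 0, 0, 4)
    [7] (3, 2, 3, 0, 1)
    [8] (3, 2, 3, 0, 1)
    [9] (3, 2, 3, 0, 1)
    [10] (4, 2, 2, 1, 0)
    [11] (1, 1, 1, 1, 3)
    [12] (3, 1, 0, 0, 4)

Partition of {1..12} into 5 W_13-dot-orbits:

[[1, 7, 8, 9], [2], [3, 4, 5, 11], [6, 12], [10]]


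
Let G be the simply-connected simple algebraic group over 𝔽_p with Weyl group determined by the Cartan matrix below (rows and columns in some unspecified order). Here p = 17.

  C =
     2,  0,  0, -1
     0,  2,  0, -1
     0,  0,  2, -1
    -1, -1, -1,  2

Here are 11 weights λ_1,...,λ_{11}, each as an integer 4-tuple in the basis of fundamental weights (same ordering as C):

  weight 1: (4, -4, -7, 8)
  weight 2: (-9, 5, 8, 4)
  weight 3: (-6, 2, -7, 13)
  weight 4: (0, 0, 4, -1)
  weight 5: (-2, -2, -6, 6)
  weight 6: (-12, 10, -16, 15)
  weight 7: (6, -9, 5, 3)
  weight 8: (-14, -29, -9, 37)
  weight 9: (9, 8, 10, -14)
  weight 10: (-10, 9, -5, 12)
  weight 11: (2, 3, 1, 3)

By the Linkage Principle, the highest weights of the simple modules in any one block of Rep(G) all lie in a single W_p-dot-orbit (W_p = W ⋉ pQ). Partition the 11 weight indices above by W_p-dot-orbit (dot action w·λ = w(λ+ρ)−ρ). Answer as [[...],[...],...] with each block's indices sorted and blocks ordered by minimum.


Cartan matrix: type D_4 (|W|=192); un-permuting the 4 rows.

Each λ_j+ρ reduced to Ā_17; 4-tuples below use C's row order:

  λ_1 → (5, 3, 6, 0) · λ_2 → (5, 3, 6, 0) · λ_3 → (5, 3, 6, 0) · λ_4 → (1, 1, 5, 0) · λ_5 → (1, 1, 5, 0) · λ_6 → (1, 1, 5, 0) · λ_7 → (3, 4, 2, 4) · λ_8 → (3, 4, 2, 4) · λ_9 → (3, 4, 2, 4) · λ_10 → (3, 4, 2, 4) · λ_11 → (3, 4, 2, 4)

Partition of {1..11} into 3 W_17-dot-orbits:

[[1, 2, 3], [4, 5, 6], [7, 8, 9, 10, 11]]


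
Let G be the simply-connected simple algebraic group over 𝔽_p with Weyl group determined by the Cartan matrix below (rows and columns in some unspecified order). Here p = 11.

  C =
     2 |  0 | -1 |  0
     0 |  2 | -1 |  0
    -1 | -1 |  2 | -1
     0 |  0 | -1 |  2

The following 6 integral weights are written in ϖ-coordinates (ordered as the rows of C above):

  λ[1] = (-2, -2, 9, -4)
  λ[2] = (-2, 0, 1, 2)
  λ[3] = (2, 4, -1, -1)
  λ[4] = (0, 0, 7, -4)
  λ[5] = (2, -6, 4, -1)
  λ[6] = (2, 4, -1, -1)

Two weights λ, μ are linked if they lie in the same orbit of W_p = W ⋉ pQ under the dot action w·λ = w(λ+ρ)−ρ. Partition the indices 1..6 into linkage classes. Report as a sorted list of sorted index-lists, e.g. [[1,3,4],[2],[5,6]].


Cartan matrix: type D_4 (|W|=192); un-permuting the 4 rows.

W_11-reps of the 6 weights in Ā_11 (same 4-coord order as C):

    1: (1, 1, 1, 3)
    2: (1, 1, 1, 3)
    3: (3, 5, 0, 0)
    4: (1, 1, 1, 3)
    5: (3, 5, 0, 0)
    6: (3, 5, 0, 0)

The 6 indices split into 2 linkage classes (same alcove rep ⇔ same W_11-dot-orbit):

[[1, 2, 4], [3, 5, 6]]


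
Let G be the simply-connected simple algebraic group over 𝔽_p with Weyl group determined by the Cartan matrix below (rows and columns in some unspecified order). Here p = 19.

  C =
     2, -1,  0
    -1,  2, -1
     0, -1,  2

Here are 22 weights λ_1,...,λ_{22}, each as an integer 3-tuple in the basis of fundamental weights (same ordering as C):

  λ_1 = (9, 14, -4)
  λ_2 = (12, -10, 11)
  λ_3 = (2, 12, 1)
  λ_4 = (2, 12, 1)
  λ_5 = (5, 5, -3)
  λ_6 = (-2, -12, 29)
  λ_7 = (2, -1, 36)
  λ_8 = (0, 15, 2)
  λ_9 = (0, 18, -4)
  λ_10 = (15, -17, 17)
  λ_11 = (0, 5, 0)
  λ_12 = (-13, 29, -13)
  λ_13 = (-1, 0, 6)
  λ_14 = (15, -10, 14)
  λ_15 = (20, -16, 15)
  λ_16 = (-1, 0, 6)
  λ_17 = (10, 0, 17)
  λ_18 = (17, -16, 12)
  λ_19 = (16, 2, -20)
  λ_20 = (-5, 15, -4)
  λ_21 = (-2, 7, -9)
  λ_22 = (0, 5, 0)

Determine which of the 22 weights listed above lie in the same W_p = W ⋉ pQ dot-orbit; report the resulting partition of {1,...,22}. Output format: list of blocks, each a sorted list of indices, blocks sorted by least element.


Type A_3, rank 3, |W|=24; reorder rows/cols to standard.

Folding the 22 weights λ_j+ρ into Ā_19 (reps in the given 3-coord order):

  [1] (4, 9, 3) · [2] (4, 9, 3) · [3] (3, 13, 2) · [4] (3, 13, 2) · [5] (6, 4, 2) · [6] (0, 1, 7) · [7] (0, 16, 2) · [8] (0, 16, 2) · [9] (0, 16, 2) · [10] (0, 16, 2) · [11] (1, 6, 1) · [12] (1, 6, 1) · [13] (0, 1, 7) · [14] (4, 9, 3) · [15] (3, 13, 2) · [16] (0, 1, 7) · [17] (0, 1, 7) · [18] (3, 13, 2) · [19] (0, 16, 2) · [20] (4, 9, 3) · [21] (0, 1, 7) · [22] (1, 6, 1)

Linkage partition of the 22 weights (6 classes, p=19):

[[1, 2, 14, 20], [3, 4, 15, 18], [5], [6, 13, 16, 17, 21], [7, 8, 9, 10, 19], [11, 12, 22]]


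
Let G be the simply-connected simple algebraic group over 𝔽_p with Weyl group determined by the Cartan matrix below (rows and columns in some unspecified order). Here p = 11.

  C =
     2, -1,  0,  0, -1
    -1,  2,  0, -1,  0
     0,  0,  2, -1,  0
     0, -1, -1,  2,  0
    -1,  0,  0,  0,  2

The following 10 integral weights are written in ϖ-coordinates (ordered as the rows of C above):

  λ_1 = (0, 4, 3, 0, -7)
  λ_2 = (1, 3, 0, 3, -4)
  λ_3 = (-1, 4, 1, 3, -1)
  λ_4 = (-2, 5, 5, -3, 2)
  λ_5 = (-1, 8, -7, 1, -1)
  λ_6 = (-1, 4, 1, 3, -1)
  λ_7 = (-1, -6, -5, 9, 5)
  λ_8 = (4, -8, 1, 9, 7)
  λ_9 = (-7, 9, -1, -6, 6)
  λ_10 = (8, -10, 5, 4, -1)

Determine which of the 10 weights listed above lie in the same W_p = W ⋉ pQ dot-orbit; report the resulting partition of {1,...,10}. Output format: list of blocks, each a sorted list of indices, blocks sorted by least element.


Cartan matrix: type A_5 (|W|=720); un-permuting the 5 rows.

Each λ_j+ρ reduced to Ā_11; 5-tuples below use C's row order:

  λ_1+ρ ↦ (5, 0, 4, 1, 1);  λ_2+ρ ↦ (1, 3, 1, 4, 2);  λ_3+ρ ↦ (0, 5, 2, 4, 0);  λ_4+ρ ↦ (1, 3, 3, 2, 1);  λ_5+ρ ↦ (0, 5, 2, 4, 0);  λ_6+ρ ↦ (0, 5, 2, 4, 0);  λ_7+ρ ↦ (5, 0, 4, 1, 1);  λ_8+ρ ↦ (1, 3, 3, 2, 1);  λ_9+ρ ↦ (5, 0, 4, 1, 1);  λ_10+ρ ↦ (0, 5, 2, 4, 0)

These 10 weights hit 4 W_11-dot-orbits; sizes (3, 1, 4, 2):

[[1, 7, 9], [2], [3, 5, 6, 10], [4, 8]]


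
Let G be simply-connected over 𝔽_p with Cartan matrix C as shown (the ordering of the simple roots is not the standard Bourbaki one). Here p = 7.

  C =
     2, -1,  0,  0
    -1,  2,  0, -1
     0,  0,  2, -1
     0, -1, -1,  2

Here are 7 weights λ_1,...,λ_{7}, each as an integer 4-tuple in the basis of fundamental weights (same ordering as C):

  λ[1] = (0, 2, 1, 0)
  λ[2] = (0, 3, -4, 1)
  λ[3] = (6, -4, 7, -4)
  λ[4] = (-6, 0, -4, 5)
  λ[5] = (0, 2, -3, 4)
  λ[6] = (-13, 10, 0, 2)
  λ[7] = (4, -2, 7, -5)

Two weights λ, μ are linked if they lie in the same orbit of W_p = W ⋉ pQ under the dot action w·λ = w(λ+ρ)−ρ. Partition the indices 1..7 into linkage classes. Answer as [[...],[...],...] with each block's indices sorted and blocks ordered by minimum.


Type A_4, rank 4, |W|=120; reorder rows/cols to standard.

Folding the 7 weights λ_j+ρ into Ā_7 (reps in the given 4-coord order):

    1: (1, 3, 2, 1)
    2: (1, 3, 2, 1)
    3: (1, 2, 0, 3)
    4: (1, 3, 2, 1)
    5: (1, 2, 0, 3)
    6: (1, 3, 2, 1)
    7: (1, 3, 2, 1)

Linkage partition of the 7 weights (2 classes, p=7):

[[1, 2, 4, 6, 7], [3, 5]]


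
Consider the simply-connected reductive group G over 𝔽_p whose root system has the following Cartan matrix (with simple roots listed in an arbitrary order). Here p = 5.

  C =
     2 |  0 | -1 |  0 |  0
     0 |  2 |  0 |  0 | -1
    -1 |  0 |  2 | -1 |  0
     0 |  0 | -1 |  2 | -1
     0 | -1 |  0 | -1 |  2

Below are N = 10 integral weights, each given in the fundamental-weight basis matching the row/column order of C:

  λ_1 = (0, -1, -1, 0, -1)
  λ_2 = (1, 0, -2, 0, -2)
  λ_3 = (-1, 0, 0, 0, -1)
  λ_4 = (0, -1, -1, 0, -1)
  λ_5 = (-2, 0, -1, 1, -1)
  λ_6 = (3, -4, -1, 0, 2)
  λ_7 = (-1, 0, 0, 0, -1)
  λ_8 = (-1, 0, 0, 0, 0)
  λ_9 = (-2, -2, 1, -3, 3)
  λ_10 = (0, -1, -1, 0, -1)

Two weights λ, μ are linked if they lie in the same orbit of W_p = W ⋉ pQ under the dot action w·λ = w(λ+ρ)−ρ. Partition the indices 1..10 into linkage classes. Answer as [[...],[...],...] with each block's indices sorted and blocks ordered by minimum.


Root system A_5: the 5×5 matrix C matches after relabeling.

Alcove-folded reps (p=5, 10 weights, presented ϖ-order):

  λ_1 → (1, 0, 0, 1, 0);  λ_2 → (1, 0, 0, 1, 0);  λ_3 → (0, 1, 1, 1, 0);  λ_4 → (1, 0, 0, 1, 0);  λ_5 → (0, 1, 1, 1, 0);  λ_6 → (1, 0, 0, 1, 0);  λ_7 → (0, 1, 1, 1, 0);  λ_8 → (0, 1, 1, 1, 1);  λ_9 → (0, 1, 1, 1, 1);  λ_10 → (1, 0, 0, 1, 0)

3 distinct reps among the 10 weights ⇒ 3 W_5-linkage classes:

[[1, 2, 4, 6, 10], [3, 5, 7], [8, 9]]


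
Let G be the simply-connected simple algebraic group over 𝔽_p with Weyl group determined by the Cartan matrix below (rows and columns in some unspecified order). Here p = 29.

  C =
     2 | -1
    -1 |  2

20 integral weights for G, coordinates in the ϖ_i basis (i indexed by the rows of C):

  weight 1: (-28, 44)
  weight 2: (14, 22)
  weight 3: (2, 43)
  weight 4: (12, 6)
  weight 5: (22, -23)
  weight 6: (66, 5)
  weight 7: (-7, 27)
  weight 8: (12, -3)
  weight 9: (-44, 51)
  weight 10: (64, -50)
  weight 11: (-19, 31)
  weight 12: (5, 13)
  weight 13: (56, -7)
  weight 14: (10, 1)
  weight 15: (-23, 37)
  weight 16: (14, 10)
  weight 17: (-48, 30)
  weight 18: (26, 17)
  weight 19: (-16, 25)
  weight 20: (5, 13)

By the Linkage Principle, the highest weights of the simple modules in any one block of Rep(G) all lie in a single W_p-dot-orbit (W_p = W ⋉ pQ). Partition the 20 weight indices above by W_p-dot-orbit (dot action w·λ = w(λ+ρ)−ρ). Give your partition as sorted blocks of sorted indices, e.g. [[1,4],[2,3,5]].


Dynkin diagram of C (from the 2 off-diagonal −1 entries): A_2.

Folding the 20 weights λ_j+ρ into Ā_29 (reps in the given 2-coord order):

  1: (11, 2);  2: (6, 14);  3: (15, 11);  4: (13, 7);  5: (1, 22);  6: (6, 14);  7: (6, 22);  8: (11, 2);  9: (6, 14);  10: (13, 7);  11: (15, 11);  12: (6, 14);  13: (1, 22);  14: (11, 2);  15: (13, 7);  16: (15, 11);  17: (11, 2);  18: (11, 2);  19: (15, 11);  20: (6, 14)

These 20 weights hit 6 W_29-dot-orbits; sizes (5, 5, 4, 3, 2, 1):

[[1, 8, 14, 17, 18], [2, 6, 9, 12, 20], [3, 11, 16, 19], [4, 10, 15], [5, 13], [7]]


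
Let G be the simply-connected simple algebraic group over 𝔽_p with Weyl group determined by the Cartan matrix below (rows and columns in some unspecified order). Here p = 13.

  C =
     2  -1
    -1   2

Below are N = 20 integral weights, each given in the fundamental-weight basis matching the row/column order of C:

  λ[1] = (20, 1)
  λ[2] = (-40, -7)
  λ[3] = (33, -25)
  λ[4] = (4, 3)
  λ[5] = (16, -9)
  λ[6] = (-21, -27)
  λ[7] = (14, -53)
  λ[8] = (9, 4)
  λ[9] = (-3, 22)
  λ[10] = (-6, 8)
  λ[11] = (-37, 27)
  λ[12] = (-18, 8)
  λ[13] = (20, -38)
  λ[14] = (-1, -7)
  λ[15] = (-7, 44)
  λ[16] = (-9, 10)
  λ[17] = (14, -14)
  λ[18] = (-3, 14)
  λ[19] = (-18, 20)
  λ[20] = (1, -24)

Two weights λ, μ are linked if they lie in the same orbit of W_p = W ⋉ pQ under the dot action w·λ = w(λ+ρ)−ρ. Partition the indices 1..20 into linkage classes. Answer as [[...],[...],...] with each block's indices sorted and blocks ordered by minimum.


Cartan matrix: type A_2 (|W|=6); un-permuting the 2 rows.

W_13-reps of the 20 weights in Ā_13 (same 2-coord order as C):

  [1] (3, 8)
  [2] (6, 0)
  [3] (3, 8)
  [4] (5, 4)
  [5] (5, 4)
  [6] (6, 0)
  [7] (0, 11)
  [8] (8, 3)
  [9] (8, 3)
  [10] (5, 4)
  [11] (8, 3)
  [12] (5, 4)
  [13] (3, 8)
  [14] (6, 0)
  [15] (6, 0)
  [16] (8, 3)
  [17] (0, 11)
  [18] (0, 11)
  [19] (5, 4)
  [20] (3, 8)

Grouping the 20 weights by Ā_13-representative: 5 linkage classes.

[[1, 3, 13, 20], [2, 6, 14, 15], [4, 5, 10, 12, 19], [7, 17, 18], [8, 9, 11, 16]]


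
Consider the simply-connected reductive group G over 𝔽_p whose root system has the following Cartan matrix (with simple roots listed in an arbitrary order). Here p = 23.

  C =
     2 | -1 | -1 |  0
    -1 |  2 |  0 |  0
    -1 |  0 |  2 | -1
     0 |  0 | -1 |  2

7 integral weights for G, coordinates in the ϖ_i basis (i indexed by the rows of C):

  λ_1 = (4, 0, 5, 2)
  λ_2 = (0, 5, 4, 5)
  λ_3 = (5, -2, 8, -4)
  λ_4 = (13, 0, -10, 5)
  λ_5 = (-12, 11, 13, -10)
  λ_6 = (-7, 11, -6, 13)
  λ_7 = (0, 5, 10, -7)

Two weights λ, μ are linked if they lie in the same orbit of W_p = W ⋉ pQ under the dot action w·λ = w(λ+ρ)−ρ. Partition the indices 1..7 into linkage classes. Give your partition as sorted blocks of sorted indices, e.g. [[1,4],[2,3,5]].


C ↔ A_4 under row/col permutation; |W(A_4)| = 120.

Each λ_j+ρ reduced to Ā_23; 4-tuples below use C's row order:

  λ_1 → (5, 1, 6, 3);  λ_2 → (1, 6, 5, 6);  λ_3 → (5, 1, 6, 3);  λ_4 → (5, 1, 6, 3);  λ_5 → (5, 1, 6, 3);  λ_6 → (5, 1, 6, 3);  λ_7 → (1, 6, 5, 6)

The 7 indices split into 2 linkage classes (same alcove rep ⇔ same W_23-dot-orbit):

[[1, 3, 4, 5, 6], [2, 7]]


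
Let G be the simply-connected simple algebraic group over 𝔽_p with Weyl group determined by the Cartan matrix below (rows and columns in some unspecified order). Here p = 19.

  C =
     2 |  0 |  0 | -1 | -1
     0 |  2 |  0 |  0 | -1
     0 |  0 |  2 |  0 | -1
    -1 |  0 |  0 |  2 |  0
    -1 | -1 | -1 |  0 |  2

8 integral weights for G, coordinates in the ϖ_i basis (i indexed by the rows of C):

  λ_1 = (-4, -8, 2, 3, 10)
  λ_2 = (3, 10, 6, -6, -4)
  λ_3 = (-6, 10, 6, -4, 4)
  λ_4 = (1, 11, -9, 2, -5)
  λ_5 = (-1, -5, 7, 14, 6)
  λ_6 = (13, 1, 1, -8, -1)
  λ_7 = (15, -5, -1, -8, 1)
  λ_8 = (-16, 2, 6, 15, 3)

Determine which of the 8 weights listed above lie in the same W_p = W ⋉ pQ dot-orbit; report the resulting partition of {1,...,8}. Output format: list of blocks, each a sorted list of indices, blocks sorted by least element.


C ↔ D_5 under row/col permutation; |W(D_5)| = 1920.

W_19-reps of the 8 weights in Ā_19 (same 5-coord order as C):

    [1] (3, 7, 3, 1, 1)
    [2] (3, 7, 3, 1, 1)
    [3] (3, 7, 3, 1, 1)
    [4] (1, 2, 2, 7, 0)
    [5] (3, 7, 3, 1, 1)
    [6] (1, 2, 2, 7, 0)
    [7] (1, 2, 2, 7, 0)
    [8] (3, 7, 3, 1, 1)

Linkage partition of the 8 weights (2 classes, p=19):

[[1, 2, 3, 5, 8], [4, 6, 7]]


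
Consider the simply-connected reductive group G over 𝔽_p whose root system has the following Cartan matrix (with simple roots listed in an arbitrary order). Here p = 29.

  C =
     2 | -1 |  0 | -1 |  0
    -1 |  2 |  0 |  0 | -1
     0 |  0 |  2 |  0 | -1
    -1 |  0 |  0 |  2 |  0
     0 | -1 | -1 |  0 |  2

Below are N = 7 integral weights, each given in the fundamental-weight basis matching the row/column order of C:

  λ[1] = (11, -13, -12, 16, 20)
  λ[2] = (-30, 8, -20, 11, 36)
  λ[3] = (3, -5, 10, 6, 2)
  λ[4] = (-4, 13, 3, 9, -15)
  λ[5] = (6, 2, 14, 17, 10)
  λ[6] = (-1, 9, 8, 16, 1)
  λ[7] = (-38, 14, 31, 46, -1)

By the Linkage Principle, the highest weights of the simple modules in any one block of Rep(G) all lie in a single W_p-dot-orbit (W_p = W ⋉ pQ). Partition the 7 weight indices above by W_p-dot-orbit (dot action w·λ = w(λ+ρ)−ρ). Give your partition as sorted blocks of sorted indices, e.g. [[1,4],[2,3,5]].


A_5 Cartan matrix, 5 simple roots permuted; ρ=(1,1,1,1,1).

Ā_29 reps of the 7 weights (A_5, coords as presented):

  λ_1 → (0, 10, 0, 8, 2)
  λ_2 → (0, 10, 0, 8, 2)
  λ_3 → (0, 3, 10, 7, 1)
  λ_4 → (0, 3, 10, 7, 1)
  λ_5 → (0, 3, 10, 7, 1)
  λ_6 → (0, 10, 0, 8, 2)
  λ_7 → (0, 3, 10, 7, 1)

The 7 indices split into 2 linkage classes (same alcove rep ⇔ same W_29-dot-orbit):

[[1, 2, 6], [3, 4, 5, 7]]


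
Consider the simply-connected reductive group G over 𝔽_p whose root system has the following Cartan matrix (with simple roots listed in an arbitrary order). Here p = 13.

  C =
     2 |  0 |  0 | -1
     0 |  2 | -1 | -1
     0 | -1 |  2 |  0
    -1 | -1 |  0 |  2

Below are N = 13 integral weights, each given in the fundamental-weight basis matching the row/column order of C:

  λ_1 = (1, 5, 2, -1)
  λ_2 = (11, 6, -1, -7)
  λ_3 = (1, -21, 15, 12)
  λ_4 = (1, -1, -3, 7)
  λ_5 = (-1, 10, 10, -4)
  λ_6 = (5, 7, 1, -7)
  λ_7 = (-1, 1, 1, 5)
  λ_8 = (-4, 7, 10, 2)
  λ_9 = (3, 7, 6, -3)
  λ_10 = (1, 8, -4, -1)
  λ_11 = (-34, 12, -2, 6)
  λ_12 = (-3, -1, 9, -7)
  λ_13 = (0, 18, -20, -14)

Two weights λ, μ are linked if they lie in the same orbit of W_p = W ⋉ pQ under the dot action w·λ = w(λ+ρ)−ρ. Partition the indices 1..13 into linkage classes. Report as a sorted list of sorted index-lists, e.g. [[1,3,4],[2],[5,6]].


Cartan matrix: type A_4 (|W|=120); un-permuting the 4 rows.

Folding the 13 weights λ_j+ρ into Ā_13 (reps in the given 4-coord order):

  1: (2, 6, 3, 0)
  2: (6, 1, 0, 6)
  3: (2, 6, 3, 0)
  4: (2, 2, 0, 6)
  5: (0, 2, 2, 6)
  6: (0, 2, 2, 6)
  7: (0, 2, 2, 6)
  8: (0, 2, 2, 6)
  9: (2, 6, 3, 0)
  10: (2, 6, 3, 0)
  11: (6, 1, 0, 6)
  12: (0, 2, 2, 6)
  13: (6, 1, 0, 6)

The 13 indices split into 4 linkage classes (same alcove rep ⇔ same W_13-dot-orbit):

[[1, 3, 9, 10], [2, 11, 13], [4], [5, 6, 7, 8, 12]]


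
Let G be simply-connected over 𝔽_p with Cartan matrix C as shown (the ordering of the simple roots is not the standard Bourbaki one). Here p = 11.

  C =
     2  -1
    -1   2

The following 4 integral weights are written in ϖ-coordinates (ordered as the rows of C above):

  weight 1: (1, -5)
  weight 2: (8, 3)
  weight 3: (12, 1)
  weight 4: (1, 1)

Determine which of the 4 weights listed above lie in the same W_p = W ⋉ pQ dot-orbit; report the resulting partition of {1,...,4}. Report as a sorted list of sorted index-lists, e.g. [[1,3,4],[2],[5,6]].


Cartan matrix: type A_2 (|W|=6); un-permuting the 2 rows.

Alcove-folded reps (p=11, 4 weights, presented ϖ-order):

  [1] (2, 2) · [2] (7, 2) · [3] (7, 2) · [4] (2, 2)

2 distinct reps among the 4 weights ⇒ 2 W_11-linkage classes:

[[1, 4], [2, 3]]


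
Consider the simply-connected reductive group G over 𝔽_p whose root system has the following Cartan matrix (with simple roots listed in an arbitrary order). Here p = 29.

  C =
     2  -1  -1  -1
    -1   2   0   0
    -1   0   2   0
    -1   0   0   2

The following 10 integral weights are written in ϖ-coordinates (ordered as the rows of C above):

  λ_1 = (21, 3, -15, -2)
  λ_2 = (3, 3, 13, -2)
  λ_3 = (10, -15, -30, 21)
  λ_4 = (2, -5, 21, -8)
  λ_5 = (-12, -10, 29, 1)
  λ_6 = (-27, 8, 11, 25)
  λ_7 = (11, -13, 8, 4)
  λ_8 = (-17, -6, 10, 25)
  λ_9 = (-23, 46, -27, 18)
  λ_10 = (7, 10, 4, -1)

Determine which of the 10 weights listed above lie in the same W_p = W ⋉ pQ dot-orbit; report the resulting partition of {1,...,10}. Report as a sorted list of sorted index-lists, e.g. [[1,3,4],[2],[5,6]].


C ↔ D_4 under row/col permutation; |W(D_4)| = 192.

Ā_29 reps of the 10 weights (D_4, coords as presented):

  1: (3, 4, 14, 1)
  2: (3, 4, 14, 1)
  3: (3, 15, 0, 7)
  4: (3, 4, 14, 1)
  5: (8, 2, 1, 9)
  6: (0, 12, 9, 5)
  7: (0, 12, 9, 5)
  8: (5, 11, 5, 0)
  9: (3, 15, 0, 7)
  10: (5, 11, 5, 0)

Partition of {1..10} into 5 W_29-dot-orbits:

[[1, 2, 4], [3, 9], [5], [6, 7], [8, 10]]


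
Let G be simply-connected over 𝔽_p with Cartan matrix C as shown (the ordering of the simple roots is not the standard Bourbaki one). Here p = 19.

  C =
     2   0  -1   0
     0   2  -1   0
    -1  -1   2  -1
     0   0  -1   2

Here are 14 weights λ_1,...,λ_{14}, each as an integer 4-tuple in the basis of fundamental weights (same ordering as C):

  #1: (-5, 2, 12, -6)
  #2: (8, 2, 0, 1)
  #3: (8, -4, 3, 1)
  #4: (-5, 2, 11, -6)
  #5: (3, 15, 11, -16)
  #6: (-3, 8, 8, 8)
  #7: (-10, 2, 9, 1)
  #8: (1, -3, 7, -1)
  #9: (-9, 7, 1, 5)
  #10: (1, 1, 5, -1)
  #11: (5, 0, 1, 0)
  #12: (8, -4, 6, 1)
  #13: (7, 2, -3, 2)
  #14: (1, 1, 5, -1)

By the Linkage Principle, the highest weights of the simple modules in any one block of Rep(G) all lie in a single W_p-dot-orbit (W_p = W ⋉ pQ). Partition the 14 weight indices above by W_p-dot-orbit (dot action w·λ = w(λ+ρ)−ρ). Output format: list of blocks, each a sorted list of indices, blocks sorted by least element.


Root system D_4: the 4×4 matrix C matches after relabeling.

Each λ_j+ρ reduced to Ā_19; 4-tuples below use C's row order:

  1: (4, 3, 3, 5) · 2: (9, 3, 1, 2) · 3: (9, 3, 1, 2) · 4: (4, 3, 3, 5) · 5: (9, 3, 1, 2) · 6: (6, 1, 2, 1) · 7: (9, 3, 1, 2) · 8: (2, 2, 6, 0) · 9: (2, 2, 6, 0) · 10: (2, 2, 6, 0) · 11: (6, 1, 2, 1) · 12: (9, 3, 1, 2) · 13: (6, 1, 2, 1) · 14: (2, 2, 6, 0)

The 14 indices split into 4 linkage classes (same alcove rep ⇔ same W_19-dot-orbit):

[[1, 4], [2, 3, 5, 7, 12], [6, 11, 13], [8, 9, 10, 14]]


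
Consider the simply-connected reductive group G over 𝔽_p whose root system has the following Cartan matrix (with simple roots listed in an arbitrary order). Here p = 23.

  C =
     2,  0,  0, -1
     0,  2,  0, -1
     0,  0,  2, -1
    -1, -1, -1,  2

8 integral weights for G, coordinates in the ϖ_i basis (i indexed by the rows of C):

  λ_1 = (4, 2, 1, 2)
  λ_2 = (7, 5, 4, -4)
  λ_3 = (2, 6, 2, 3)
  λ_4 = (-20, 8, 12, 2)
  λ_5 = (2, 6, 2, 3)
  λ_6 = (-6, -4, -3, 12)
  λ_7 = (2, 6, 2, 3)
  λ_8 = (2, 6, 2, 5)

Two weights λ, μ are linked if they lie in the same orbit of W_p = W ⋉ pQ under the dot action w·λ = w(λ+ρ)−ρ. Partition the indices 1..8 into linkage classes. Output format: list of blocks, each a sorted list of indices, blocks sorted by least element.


D_4 Cartan matrix, 4 simple roots permuted; ρ=(1,1,1,1).

Alcove-folded reps (p=23, 8 weights, presented ϖ-order):

    λ_1+ρ ↦ (5, 3, 2, 3)
    λ_2+ρ ↦ (5, 3, 2, 3)
    λ_3+ρ ↦ (3, 7, 3, 4)
    λ_4+ρ ↦ (3, 7, 3, 4)
    λ_5+ρ ↦ (3, 7, 3, 4)
    λ_6+ρ ↦ (5, 3, 2, 3)
    λ_7+ρ ↦ (3, 7, 3, 4)
    λ_8+ρ ↦ (3, 7, 3, 4)

The 8 indices split into 2 linkage classes (same alcove rep ⇔ same W_23-dot-orbit):

[[1, 2, 6], [3, 4, 5, 7, 8]]


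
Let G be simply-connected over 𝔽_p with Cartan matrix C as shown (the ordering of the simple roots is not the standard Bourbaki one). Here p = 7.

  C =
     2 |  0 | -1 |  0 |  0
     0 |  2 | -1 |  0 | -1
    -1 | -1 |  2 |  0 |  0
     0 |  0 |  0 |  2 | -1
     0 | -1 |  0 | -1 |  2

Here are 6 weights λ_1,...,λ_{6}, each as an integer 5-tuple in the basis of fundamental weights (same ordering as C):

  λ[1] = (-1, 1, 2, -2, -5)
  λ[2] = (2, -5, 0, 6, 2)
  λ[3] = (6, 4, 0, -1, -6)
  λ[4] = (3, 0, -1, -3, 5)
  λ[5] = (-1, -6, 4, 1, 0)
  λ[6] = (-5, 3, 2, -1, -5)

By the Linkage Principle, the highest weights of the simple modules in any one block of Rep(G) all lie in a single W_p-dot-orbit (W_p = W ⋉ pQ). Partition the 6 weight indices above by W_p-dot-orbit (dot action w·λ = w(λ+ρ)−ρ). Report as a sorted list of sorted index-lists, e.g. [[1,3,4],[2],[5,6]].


Type A_5, rank 5, |W|=720; reorder rows/cols to standard.

W_7-reps of the 6 weights in Ā_7 (same 5-coord order as C):

    λ_1+ρ ↦ (0, 1, 0, 2, 2)
    λ_2+ρ ↦ (3, 0, 0, 3, 1)
    λ_3+ρ ↦ (1, 1, 0, 0, 0)
    λ_4+ρ ↦ (0, 1, 0, 2, 2)
    λ_5+ρ ↦ (0, 1, 0, 2, 2)
    λ_6+ρ ↦ (3, 0, 0, 3, 1)

Linkage partition of the 6 weights (3 classes, p=7):

[[1, 4, 5], [2, 6], [3]]


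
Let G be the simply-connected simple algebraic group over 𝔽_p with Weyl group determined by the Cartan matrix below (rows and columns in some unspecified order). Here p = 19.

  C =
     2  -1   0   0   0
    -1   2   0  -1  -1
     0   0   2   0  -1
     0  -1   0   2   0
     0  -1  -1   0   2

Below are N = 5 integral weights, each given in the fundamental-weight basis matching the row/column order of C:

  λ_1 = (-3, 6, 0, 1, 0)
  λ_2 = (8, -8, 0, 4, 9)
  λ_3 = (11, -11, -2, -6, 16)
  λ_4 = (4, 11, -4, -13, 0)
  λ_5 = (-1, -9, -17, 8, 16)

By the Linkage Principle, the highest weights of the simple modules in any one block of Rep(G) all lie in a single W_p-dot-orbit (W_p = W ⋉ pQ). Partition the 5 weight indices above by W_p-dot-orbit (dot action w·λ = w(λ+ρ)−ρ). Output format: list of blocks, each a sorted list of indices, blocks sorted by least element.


Dynkin diagram of C (from the 8 off-diagonal −1 entries): D_5.

Alcove-folded reps (p=19, 5 weights, presented ϖ-order):

  λ_1 → (2, 5, 1, 2, 1) · λ_2 → (2, 5, 1, 2, 1) · λ_3 → (3, 2, 1, 10, 0) · λ_4 → (3, 2, 1, 10, 0) · λ_5 → (1, 1, 9, 6, 0)

These 5 weights hit 3 W_19-dot-orbits; sizes (2, 2, 1):

[[1, 2], [3, 4], [5]]


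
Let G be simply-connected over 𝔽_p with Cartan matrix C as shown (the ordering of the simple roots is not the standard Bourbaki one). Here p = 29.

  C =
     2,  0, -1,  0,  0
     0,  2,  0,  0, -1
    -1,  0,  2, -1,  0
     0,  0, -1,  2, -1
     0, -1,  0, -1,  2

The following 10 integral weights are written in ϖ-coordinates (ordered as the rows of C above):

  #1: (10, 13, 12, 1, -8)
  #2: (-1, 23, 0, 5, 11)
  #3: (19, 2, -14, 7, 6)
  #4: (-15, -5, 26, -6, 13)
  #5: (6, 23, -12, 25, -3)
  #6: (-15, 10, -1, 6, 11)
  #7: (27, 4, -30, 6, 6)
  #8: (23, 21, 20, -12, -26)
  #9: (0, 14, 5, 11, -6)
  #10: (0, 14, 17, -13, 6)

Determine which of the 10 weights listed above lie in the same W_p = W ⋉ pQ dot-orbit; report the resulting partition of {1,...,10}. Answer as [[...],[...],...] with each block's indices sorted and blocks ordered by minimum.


Dynkin diagram of C (from the 8 off-diagonal −1 entries): A_5.

W_29-reps of the 10 weights in Ā_29 (same 5-coord order as C):

  [1] (7, 3, 8, 5, 2) · [2] (1, 10, 6, 7, 5) · [3] (7, 3, 8, 5, 2) · [4] (7, 3, 8, 5, 2) · [5] (7, 3, 8, 5, 2) · [6] (1, 10, 6, 7, 5) · [7] (1, 10, 6, 7, 5) · [8] (7, 3, 8, 5, 2) · [9] (1, 10, 6, 7, 5) · [10] (1, 10, 6, 7, 5)

These 10 weights hit 2 W_29-dot-orbits; sizes (5, 5):

[[1, 3, 4, 5, 8], [2, 6, 7, 9, 10]]


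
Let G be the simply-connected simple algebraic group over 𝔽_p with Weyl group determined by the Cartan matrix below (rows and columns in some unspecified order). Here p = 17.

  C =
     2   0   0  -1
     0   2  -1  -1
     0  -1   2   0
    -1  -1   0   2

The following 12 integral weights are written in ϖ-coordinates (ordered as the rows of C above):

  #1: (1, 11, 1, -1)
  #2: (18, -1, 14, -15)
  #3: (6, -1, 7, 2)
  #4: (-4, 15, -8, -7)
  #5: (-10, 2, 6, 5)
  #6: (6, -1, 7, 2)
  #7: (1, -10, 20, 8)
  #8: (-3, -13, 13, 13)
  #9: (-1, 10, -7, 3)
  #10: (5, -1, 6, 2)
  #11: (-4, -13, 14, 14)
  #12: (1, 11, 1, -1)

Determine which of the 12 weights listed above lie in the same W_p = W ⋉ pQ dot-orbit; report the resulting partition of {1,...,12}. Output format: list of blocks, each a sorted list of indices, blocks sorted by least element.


C ↔ A_4 under row/col permutation; |W(A_4)| = 120.

Ā_17 reps of the 12 weights (A_4, coords as presented):

    [1] (2, 12, 2, 0)
    [2] (2, 12, 2, 0)
    [3] (6, 0, 7, 3)
    [4] (6, 0, 7, 3)
    [5] (6, 0, 7, 3)
    [6] (6, 0, 7, 3)
    [7] (0, 5, 6, 4)
    [8] (2, 12, 2, 0)
    [9] (0, 5, 6, 4)
    [10] (6, 0, 7, 3)
    [11] (2, 12, 2, 0)
    [12] (2, 12, 2, 0)

Grouping the 12 weights by Ā_17-representative: 3 linkage classes.

[[1, 2, 8, 11, 12], [3, 4, 5, 6, 10], [7, 9]]


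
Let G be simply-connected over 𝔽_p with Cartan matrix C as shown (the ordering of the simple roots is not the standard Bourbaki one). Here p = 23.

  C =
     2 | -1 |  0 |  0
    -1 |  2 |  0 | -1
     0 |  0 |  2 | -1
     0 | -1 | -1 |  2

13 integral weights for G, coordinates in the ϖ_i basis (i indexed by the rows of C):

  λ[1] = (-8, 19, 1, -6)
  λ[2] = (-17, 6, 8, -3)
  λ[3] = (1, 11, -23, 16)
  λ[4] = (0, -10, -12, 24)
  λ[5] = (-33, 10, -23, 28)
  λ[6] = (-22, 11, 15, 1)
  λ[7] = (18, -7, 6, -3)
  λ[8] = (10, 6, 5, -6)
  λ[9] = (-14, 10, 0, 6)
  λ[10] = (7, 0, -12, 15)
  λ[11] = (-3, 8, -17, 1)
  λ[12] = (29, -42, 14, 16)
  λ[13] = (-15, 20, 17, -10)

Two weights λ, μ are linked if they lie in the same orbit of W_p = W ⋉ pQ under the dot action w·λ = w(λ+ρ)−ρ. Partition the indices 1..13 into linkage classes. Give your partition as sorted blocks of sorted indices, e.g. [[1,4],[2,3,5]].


Type A_4, rank 4, |W|=120; reorder rows/cols to standard.

Folding the 13 weights λ_j+ρ into Ā_23 (reps in the given 4-coord order):

  λ_1+ρ ↦ (7, 8, 3, 2);  λ_2+ρ ↦ (5, 2, 2, 7);  λ_3+ρ ↦ (6, 1, 9, 5);  λ_4+ρ ↦ (6, 1, 9, 5);  λ_5+ρ ↦ (6, 1, 9, 5);  λ_6+ρ ↦ (5, 2, 2, 7);  λ_7+ρ ↦ (11, 2, 1, 5);  λ_8+ρ ↦ (11, 2, 1, 5);  λ_9+ρ ↦ (11, 2, 1, 5);  λ_10+ρ ↦ (6, 1, 9, 5);  λ_11+ρ ↦ (5, 2, 2, 7);  λ_12+ρ ↦ (6, 1, 9, 5);  λ_13+ρ ↦ (5, 2, 2, 7)

Partition of {1..13} into 4 W_23-dot-orbits:

[[1], [2, 6, 11, 13], [3, 4, 5, 10, 12], [7, 8, 9]]


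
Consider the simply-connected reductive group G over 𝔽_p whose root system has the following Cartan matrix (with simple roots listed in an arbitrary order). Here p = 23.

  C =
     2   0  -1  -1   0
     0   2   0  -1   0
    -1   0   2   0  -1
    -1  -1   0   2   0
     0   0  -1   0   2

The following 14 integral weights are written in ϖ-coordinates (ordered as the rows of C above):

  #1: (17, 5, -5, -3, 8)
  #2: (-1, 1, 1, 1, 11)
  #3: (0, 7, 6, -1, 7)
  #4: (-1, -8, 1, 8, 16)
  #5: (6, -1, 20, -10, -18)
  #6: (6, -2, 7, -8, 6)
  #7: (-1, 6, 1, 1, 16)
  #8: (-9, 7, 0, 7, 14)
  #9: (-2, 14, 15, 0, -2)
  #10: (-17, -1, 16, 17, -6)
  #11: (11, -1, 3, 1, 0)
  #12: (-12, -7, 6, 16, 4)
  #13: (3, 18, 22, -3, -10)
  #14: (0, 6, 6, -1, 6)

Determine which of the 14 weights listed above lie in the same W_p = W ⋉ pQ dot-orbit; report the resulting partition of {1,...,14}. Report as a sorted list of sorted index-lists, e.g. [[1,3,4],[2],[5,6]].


A_5 Cartan matrix, 5 simple roots permuted; ρ=(1,1,1,1,1).

Ā_23 reps of the 14 weights (A_5, coords as presented):

    1: (12, 0, 4, 2, 1)
    2: (0, 2, 2, 2, 12)
    3: (1, 7, 7, 0, 7)
    4: (0, 2, 2, 2, 12)
    5: (0, 2, 2, 2, 12)
    6: (1, 7, 7, 0, 7)
    7: (0, 2, 2, 2, 12)
    8: (1, 7, 7, 0, 7)
    9: (1, 7, 7, 0, 7)
    10: (12, 0, 4, 2, 1)
    11: (12, 0, 4, 2, 1)
    12: (7, 6, 4, 0, 1)
    13: (0, 2, 2, 2, 12)
    14: (1, 7, 7, 0, 7)

The 14 indices split into 4 linkage classes (same alcove rep ⇔ same W_23-dot-orbit):

[[1, 10, 11], [2, 4, 5, 7, 13], [3, 6, 8, 9, 14], [12]]


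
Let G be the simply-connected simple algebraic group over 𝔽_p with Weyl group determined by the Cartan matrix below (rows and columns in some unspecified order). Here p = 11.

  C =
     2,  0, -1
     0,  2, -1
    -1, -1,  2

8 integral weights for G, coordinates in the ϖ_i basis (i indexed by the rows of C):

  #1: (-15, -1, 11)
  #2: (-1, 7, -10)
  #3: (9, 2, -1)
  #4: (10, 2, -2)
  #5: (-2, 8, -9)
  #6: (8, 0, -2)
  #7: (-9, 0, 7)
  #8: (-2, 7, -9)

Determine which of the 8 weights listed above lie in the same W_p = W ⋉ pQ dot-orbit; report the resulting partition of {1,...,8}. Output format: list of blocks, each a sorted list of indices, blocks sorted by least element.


A_3 Cartan matrix, 3 simple roots permuted; ρ=(1,1,1).

W_11-reps of the 8 weights in Ā_11 (same 3-coord order as C):

  λ_1 → (8, 0, 1)
  λ_2 → (8, 0, 1)
  λ_3 → (8, 1, 0)
  λ_4 → (8, 0, 1)
  λ_5 → (8, 0, 1)
  λ_6 → (8, 0, 1)
  λ_7 → (8, 1, 0)
  λ_8 → (8, 1, 0)

Linkage partition of the 8 weights (2 classes, p=11):

[[1, 2, 4, 5, 6], [3, 7, 8]]


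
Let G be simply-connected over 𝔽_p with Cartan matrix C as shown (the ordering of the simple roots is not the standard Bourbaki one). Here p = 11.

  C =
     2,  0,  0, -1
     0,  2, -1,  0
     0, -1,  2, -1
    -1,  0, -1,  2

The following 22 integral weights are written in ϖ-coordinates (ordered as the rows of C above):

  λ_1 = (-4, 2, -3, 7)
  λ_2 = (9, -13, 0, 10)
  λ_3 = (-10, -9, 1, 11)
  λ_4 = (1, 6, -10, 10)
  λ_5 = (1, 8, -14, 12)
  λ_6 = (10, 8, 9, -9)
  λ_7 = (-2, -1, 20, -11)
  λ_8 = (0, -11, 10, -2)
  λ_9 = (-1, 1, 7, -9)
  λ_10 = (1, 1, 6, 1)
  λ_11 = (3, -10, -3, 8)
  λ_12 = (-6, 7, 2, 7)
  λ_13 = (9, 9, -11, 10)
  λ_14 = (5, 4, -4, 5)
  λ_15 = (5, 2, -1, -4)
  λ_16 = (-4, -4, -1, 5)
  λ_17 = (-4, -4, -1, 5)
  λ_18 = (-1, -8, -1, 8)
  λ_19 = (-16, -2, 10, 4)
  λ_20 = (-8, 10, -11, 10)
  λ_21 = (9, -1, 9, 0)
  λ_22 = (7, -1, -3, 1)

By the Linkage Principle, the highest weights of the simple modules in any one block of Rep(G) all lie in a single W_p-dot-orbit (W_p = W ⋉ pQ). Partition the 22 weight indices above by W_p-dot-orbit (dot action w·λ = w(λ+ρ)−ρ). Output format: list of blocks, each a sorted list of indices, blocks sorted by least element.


Cartan matrix: type A_4 (|W|=120); un-permuting the 4 rows.

Each λ_j+ρ reduced to Ā_11; 4-tuples below use C's row order:

  1: (3, 1, 2, 3) · 2: (0, 10, 0, 1) · 3: (3, 1, 2, 3) · 4: (0, 0, 7, 2) · 5: (0, 0, 7, 2) · 6: (8, 2, 0, 0) · 7: (0, 10, 0, 1) · 8: (0, 10, 0, 1) · 9: (8, 2, 0, 0) · 10: (0, 0, 7, 2) · 11: (0, 0, 7, 2) · 12: (3, 0, 3, 0) · 13: (0, 10, 0, 1) · 14: (3, 1, 2, 3) · 15: (3, 0, 3, 0) · 16: (3, 0, 3, 0) · 17: (3, 0, 3, 0) · 18: (0, 0, 7, 2) · 19: (0, 0, 4, 6) · 20: (0, 0, 4, 6) · 21: (0, 10, 0, 1) · 22: (8, 2, 0, 0)

These 22 weights hit 6 W_11-dot-orbits; sizes (3, 5, 5, 3, 4, 2):

[[1, 3, 14], [2, 7, 8, 13, 21], [4, 5, 10, 11, 18], [6, 9, 22], [12, 15, 16, 17], [19, 20]]
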